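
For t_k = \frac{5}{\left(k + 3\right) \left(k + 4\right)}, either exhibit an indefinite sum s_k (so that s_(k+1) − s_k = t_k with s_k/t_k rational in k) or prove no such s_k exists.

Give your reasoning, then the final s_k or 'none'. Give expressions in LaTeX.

Step 1: r(k) = (k + 3)/(k + 5).
So A=k + 3 and B=k + 5, with C=1.
Key eq: (k + 3)·f(k+1) = (k + 4)·f(k) + (1).
From deg A=1, deg B=1, deg C=0: d=1.
A polynomial solution: f(k) = k/3.
Get s_k = R·t_k = 5*k/(3*(k + 3)) with R(k) = B(k−1)f(k)/C(k) = k*(k + 4)/3.
Verify: 5/(k**2 + 7*k + 12) matches t_k.

s_k = \frac{5 k}{3 \left(k + 3\right)}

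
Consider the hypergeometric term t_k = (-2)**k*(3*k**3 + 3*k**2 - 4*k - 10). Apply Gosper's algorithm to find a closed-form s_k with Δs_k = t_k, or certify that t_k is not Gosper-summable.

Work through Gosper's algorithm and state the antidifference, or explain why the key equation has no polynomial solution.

r(k) = 2*(-3*k**3 - 12*k**2 - 11*k + 8)/(3*k**3 + 3*k**2 - 4*k - 10) after simplifying.
Gosper form: A/B · C(k+1)/C(k) with A=-2, B=1, C=k**3 + k**2 - 4*k/3 - 10/3.
Need (-2)·f(k+1) − (1)·f(k) = k**3 + k**2 - 4*k/3 - 10/3.
Degrees (0,0,3) ⇒ d ≤ 3.
A polynomial solution: f(k) = -(k**3 - k**2 - 2*k - 2)/3.
R(k) = B(k−1)·f(k)/C(k) = -(k**3 - k**2 - 2*k - 2)/(3*k**3 + 3*k**2 - 4*k - 10); s_k = R·t_k = (-2)**k*(-k**3 + k**2 + 2*k + 2).
Check: Δs_k = (-2)**k*(3*k**3 + 3*k**2 - 4*k - 10). ✓

s_k = (-2)**k*(-k**3 + k**2 + 2*k + 2)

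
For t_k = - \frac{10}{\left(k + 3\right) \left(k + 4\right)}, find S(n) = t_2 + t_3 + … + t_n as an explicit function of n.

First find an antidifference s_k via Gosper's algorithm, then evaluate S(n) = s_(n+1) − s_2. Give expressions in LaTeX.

S(n) = \frac{2 \left(1 - n\right)}{n + 4}

t_(k+1)/t_k = (k + 3)/(k + 5).
Factor: A=k + 3; B=k + 5; C=1.
Set up (k + 3)·f(k+1) − (k + 4)·f(k) − (1) = 0.
From deg A=1, deg B=1, deg C=0: d=1.
Solving with deg f ≤ 1: f(k) = k/3.
R(k) = B(k−1)·f(k)/C(k) = k*(k + 4)/3; s_k = R·t_k = -10*k/(3*k + 9).
Δs = -10/(k**2 + 7*k + 12), as required.
Evaluate: s_(n+1) = 10*(-n - 1)/(3*(n + 4)); subtract s_(2) = -4/3 ⇒ S(n) = 2*(1 - n)/(n + 4).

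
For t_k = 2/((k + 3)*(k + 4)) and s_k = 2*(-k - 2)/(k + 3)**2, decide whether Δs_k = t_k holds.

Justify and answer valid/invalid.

Invalid: residual 2*(-2*k - 7)/(k**4 + 14*k**3 + 73*k**2 + 168*k + 144) ≠ 0.

s_(k+1) = 2*(-k - 3)/(k + 4)**2
s_(k+1) − s_k = 2*(k**2 + 5*k + 5)/(k**4 + 14*k**3 + 73*k**2 + 168*k + 144)
(s_(k+1) − s_k) − t_k = 2*(-2*k - 7)/(k**4 + 14*k**3 + 73*k**2 + 168*k + 144)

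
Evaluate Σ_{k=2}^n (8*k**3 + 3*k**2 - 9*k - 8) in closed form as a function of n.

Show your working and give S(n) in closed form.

t_(k+1)/t_k = (8*k**3 + 27*k**2 + 21*k - 6)/(8*k**3 + 3*k**2 - 9*k - 8).
Take A(k)=1, B(k)=1, C(k)=k**3 + 3*k**2/8 - 9*k/8 - 1.
Set up (1)·f(k+1) − (1)·f(k) − (k**3 + 3*k**2/8 - 9*k/8 - 1) = 0.
d = 4 from the (0,0,3) case.
Solving with deg f ≤ 4: f(k) = k*(2*k**3 - 3*k**2 - 4*k - 3)/8.
Then R = B(k−1)f/C = k*(2*k**3 - 3*k**2 - 4*k - 3)/(8*k**3 + 3*k**2 - 9*k - 8), so s_k = R(k)·t_k = k*(2*k**3 - 3*k**2 - 4*k - 3).
s_(k+1) − s_k = 8*k**3 + 3*k**2 - 9*k - 8 = t_k.
s_(n+1) = 2*n**4 + 5*n**3 - n**2 - 12*n - 8 and s_(2) = -14, so S(n) = 2*n**4 + 5*n**3 - n**2 - 12*n + 6.

S(n) = 2*n**4 + 5*n**3 - n**2 - 12*n + 6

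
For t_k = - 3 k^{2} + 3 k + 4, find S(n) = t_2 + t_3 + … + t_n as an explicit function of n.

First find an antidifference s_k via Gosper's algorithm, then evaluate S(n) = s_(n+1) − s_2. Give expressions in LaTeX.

S(n) = - n^{3} + 5 n - 4

r(k) = (3*k**2 + 3*k - 4)/(3*k**2 - 3*k - 4) after simplifying.
Take A(k)=1, B(k)=1, C(k)=k**2 - k - 4/3.
Set up (1)·f(k+1) − (1)·f(k) − (k**2 - k - 4/3) = 0.
From deg A=0, deg B=0, deg C=2: d=3.
Solve for f: f(k) = k*(k**2 - 3*k - 2)/3 (degree 3 ≤ 3).
Get s_k = R·t_k = k*(-k**2 + 3*k + 2) with R(k) = B(k−1)f(k)/C(k) = k*(k**2 - 3*k - 2)/(3*k**2 - 3*k - 4).
Check: Δs_k = -3*k**2 + 3*k + 4. ✓
Σ_(k=2)^n t_k = s_(n+1) − s_(2) = (-n**3 + 5*n + 4) − (8), i.e. -n**3 + 5*n - 4.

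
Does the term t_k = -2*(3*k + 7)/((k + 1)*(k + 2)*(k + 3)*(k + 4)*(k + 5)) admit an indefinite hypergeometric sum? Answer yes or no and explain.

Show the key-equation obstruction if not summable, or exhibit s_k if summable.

Ratio r(k) = (k + 1)*(3*k + 10)/((k + 6)*(3*k + 7)).
Gosper form: A/B · C(k+1)/C(k) with A=k + 1, B=k + 6, C=k + 7/3.
f must satisfy (k + 1)·f(k+1) − (k + 5)·f(k) = k + 7/3.
From deg A=1, deg B=1, deg C=1: d=4.
A polynomial solution: f(k) = k*(k + 2)*(k**2 + 8*k + 19)/36.
Get s_k = R·t_k = k*(-k**2 - 8*k - 19)/(6*(k**3 + 8*k**2 + 19*k + 12)) with R(k) = B(k−1)f(k)/C(k) = k*(k + 2)*(k + 5)*(k**2 + 8*k + 19)/(12*(3*k + 7)).
Check: Δs_k = 2*(-3*k - 7)/(k**5 + 15*k**4 + 85*k**3 + 225*k**2 + 274*k + 120). ✓

Yes. s_k = k*(-k**2 - 8*k - 19)/(6*(k**3 + 8*k**2 + 19*k + 12)).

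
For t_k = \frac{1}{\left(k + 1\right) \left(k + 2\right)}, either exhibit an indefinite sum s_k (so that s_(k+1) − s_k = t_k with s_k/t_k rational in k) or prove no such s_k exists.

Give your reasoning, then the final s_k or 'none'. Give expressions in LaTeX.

Ratio r(k) = (k + 1)/(k + 3).
Factor: A=k + 1; B=k + 3; C=1.
f must satisfy (k + 1)·f(k+1) − (k + 2)·f(k) = 1.
d = 1 from the (1,1,0) case.
Solving with deg f ≤ 1: f(k) = k.
R(k) = B(k−1)·f(k)/C(k) = k*(k + 2); s_k = R·t_k = k/(k + 1).
s_(k+1) − s_k = 1/(k**2 + 3*k + 2) = t_k.

s_k = \frac{k}{k + 1}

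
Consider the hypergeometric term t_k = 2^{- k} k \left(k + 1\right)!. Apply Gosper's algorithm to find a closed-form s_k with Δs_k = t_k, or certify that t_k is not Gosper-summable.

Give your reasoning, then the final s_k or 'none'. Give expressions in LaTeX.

r(k) = (k + 1)*(k + 2)/(2*k) after simplifying.
Factor: A=k/2 + 1; B=1; C=k.
Key eq: (k/2 + 1)·f(k+1) = (1)·f(k) + (k).
From deg A=1, deg B=0, deg C=1: d=0.
Coefficient equations give f(k) = 2.
So s_k = (B(k−1)f/C)·t_k = (2/k)·t_k = 2**(1 - k)*factorial(k + 1).
Check: Δs_k = k*factorial(k + 1)/2**k. ✓

s_k = 2^{1 - k} \left(k + 1\right)!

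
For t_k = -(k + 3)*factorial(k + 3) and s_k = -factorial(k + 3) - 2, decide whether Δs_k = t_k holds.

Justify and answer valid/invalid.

valid; difference matches t_k

s_(k+1) = -factorial(k + 4) - 2
s_(k+1) − s_k = -(k + 3)*factorial(k + 3)
(s_(k+1) − s_k) − t_k = 0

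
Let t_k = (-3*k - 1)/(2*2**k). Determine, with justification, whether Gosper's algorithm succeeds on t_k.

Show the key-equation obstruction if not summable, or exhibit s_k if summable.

t_(k+1)/t_k = (3*k + 4)/(2*(3*k + 1)).
Factor: A=1/2; B=1; C=k + 1/3.
Solve (1/2)·f(k+1) − (1)·f(k) = k + 1/3.
From deg A=0, deg B=0, deg C=1: d=1.
Solving with deg f ≤ 1: f(k) = -2*(3*k + 4)/3.
Then R = B(k−1)f/C = -2*(3*k + 4)/(3*k + 1), so s_k = R(k)·t_k = (3*k + 4)/2**k.
Δs = (-3*k - 1)/(2*2**k), as required.

Yes. s_k = (3*k + 4)/2**k.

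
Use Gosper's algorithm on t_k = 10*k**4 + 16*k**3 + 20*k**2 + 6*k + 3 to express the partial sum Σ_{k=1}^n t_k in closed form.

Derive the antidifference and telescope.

The ratio is (10*k**4 + 56*k**3 + 128*k**2 + 134*k + 55)/(10*k**4 + 16*k**3 + 20*k**2 + 6*k + 3).
So A=1 and B=1, with C=k**4 + 8*k**3/5 + 2*k**2 + 3*k/5 + 3/10.
f must satisfy (1)·f(k+1) − (1)·f(k) = k**4 + 8*k**3/5 + 2*k**2 + 3*k/5 + 3/10.
deg f ≤ 5 (via 0,0,4).
Solving with deg f ≤ 5: f(k) = k*(2*k**4 - k**3 + 2*k**2 - 3*k + 3)/10.
Certificate R = B(k−1)f/C = k*(2*k**4 - k**3 + 2*k**2 - 3*k + 3)/(10*k**4 + 16*k**3 + 20*k**2 + 6*k + 3) gives s_k = k*(2*k**4 - k**3 + 2*k**2 - 3*k + 3).
Δs = 10*k**4 + 16*k**3 + 20*k**2 + 6*k + 3, as required.
Telescope: S(n) = s_(n+1) − s_(1) = 2*n**5 + 9*n**4 + 18*n**3 + 17*n**2 + 9*n + 3 − (3) = n*(2*n**4 + 9*n**3 + 18*n**2 + 17*n + 9).

S(n) = n*(2*n**4 + 9*n**3 + 18*n**2 + 17*n + 9)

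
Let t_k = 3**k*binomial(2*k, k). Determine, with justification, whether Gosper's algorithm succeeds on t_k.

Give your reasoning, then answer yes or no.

No — t_k has no hypergeometric antidifference.

Compute t_(k+1)/t_k: get 6*(2*k + 1)/(k + 1).
Factor: A=12*k + 6; B=k + 1; C=1.
Set up (12*k + 6)·f(k+1) − (k)·f(k) − (1) = 0.
Degrees (1,1,0) ⇒ d ≤ -1.
Bound -1 < 0, so the key equation has no polynomial solution.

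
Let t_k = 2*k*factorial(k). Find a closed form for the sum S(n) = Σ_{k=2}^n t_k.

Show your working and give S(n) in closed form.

S(n) = 2*factorial(n + 1) - 4

Ratio r(k) = (k + 1)**2/k.
Gosper form: A/B · C(k+1)/C(k) with A=k + 1, B=1, C=k.
Solve (k + 1)·f(k+1) − (1)·f(k) = k.
Bound: deg f ≤ 0.
Solve for f: f(k) = 1 (degree 0 ≤ 0).
R(k) = B(k−1)·f(k)/C(k) = 1/k; s_k = R·t_k = 2*factorial(k).
Δs = 2*k*factorial(k), as required.
Telescope: S(n) = s_(n+1) − s_(2) = 2*factorial(n + 1) − (4) = 2*factorial(n + 1) - 4.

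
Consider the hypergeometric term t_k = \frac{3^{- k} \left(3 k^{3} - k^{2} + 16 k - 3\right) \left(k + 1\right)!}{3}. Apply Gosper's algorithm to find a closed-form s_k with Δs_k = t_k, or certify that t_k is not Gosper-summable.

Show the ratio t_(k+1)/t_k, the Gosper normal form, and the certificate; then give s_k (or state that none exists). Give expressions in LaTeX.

s_k = 3^{- k} \left(k - 1\right) \left(3 k - 1\right) \left(k + 1\right)!

t_(k+1)/t_k = (k + 2)*(16*k + 3*(k + 1)**3 - (k + 1)**2 + 13)/(3*(3*k**3 - k**2 + 16*k - 3)).
Gosper form: A/B · C(k+1)/C(k) with A=k/3 + 2/3, B=1, C=k**3 - k**2/3 + 16*k/3 - 1.
Solve (k/3 + 2/3)·f(k+1) − (1)·f(k) = k**3 - k**2/3 + 16*k/3 - 1.
Degrees (1,0,3) ⇒ d ≤ 2.
A polynomial solution: f(k) = (k - 1)*(3*k - 1).
R(k) = B(k−1)·f(k)/C(k) = 3*(k - 1)*(3*k - 1)/(3*k**3 - k**2 + 16*k - 3); s_k = R·t_k = (k - 1)*(3*k - 1)*factorial(k + 1)/3**k.
Check: Δs_k = (3*k**3 - k**2 + 16*k - 3)*factorial(k + 1)/(3*3**k). ✓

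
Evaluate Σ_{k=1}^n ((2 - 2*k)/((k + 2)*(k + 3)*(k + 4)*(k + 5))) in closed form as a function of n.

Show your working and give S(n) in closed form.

Step 1: r(k) = k*(k + 2)/((k - 1)*(k + 6)).
Factor: A=k + 2; B=k + 6; C=k - 1.
Key eq: (k + 2)·f(k+1) = (k + 5)·f(k) + (k - 1).
d = 3 from the (1,1,1) case.
A polynomial solution: f(k) = -k/2.
Certificate R = B(k−1)f/C = -k*(k + 5)/(2*(k - 1)) gives s_k = k/((k + 2)*(k + 3)*(k + 4)).
Δs = 2*(1 - k)/(k**4 + 14*k**3 + 71*k**2 + 154*k + 120), as required.
s_(n+1) = (n + 1)/(n**3 + 12*n**2 + 47*n + 60) and s_(1) = 1/60, so S(n) = n*(-n**2 - 12*n + 13)/(60*(n**3 + 12*n**2 + 47*n + 60)).

S(n) = n*(-n**2 - 12*n + 13)/(60*(n**3 + 12*n**2 + 47*n + 60))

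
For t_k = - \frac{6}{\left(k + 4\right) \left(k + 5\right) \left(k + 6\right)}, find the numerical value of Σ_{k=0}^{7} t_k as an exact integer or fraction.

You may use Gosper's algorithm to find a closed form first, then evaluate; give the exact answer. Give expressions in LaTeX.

Σ = -17/130

r(k) = (k + 4)/(k + 7) after simplifying.
So A=k + 4 and B=k + 7, with C=1.
Need (k + 4)·f(k+1) − (k + 6)·f(k) = 1.
d = 2 from the (1,1,0) case.
Solving with deg f ≤ 2: f(k) = k*(k + 9)/40.
R(k) = B(k−1)·f(k)/C(k) = k*(k + 6)*(k + 9)/40; s_k = R·t_k = 3*k*(-k - 9)/(20*(k + 4)*(k + 5)).
Δs = -6/(k**3 + 15*k**2 + 74*k + 120), as required.
Telescoping: Σ = s_(8) − s_(0) = -17/130 − (0) = -17/130.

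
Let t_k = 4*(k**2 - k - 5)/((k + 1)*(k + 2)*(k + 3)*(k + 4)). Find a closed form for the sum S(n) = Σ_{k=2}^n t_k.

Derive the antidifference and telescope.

S(n) = (n**3 - 3*n**2 - 10*n + 12)/(3*(n**3 + 9*n**2 + 26*n + 24))

t_(k+1)/t_k = (k + 1)*(k - (k + 1)**2 + 6)/((k + 5)*(-k**2 + k + 5)).
Gosper form: A/B · C(k+1)/C(k) with A=k + 1, B=k + 5, C=k**2 - k - 5.
f must satisfy (k + 1)·f(k+1) − (k + 4)·f(k) = k**2 - k - 5.
From deg A=1, deg B=1, deg C=2: d=3.
Match coefficients ⇒ f(k) = -k*(k**2 + 12*k + 17)/6.
R(k) = B(k−1)·f(k)/C(k) = -k*(k + 4)*(k**2 + 12*k + 17)/(6*(k**2 - k - 5)); s_k = R·t_k = 2*k*(-k**2 - 12*k - 17)/(3*(k + 1)*(k + 2)*(k + 3)).
Check: Δs_k = 4*(k**2 - k - 5)/(k**4 + 10*k**3 + 35*k**2 + 50*k + 24). ✓
Σ_(k=2)^n t_k = s_(n+1) − s_(2) = (2*(-n**3 - 15*n**2 - 44*n - 30)/(3*(n**3 + 9*n**2 + 26*n + 24))) − (-1), i.e. (n**3 - 3*n**2 - 10*n + 12)/(3*(n**3 + 9*n**2 + 26*n + 24)).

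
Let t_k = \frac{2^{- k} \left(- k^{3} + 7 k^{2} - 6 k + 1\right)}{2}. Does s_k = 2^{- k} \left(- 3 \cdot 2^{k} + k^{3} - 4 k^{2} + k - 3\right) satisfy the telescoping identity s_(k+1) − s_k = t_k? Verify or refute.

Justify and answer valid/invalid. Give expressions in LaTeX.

valid; difference matches t_k

s_(k+1) = (-6*2**k + k**3 - k**2 - 4*k - 5)/(2*2**k)
s_(k+1) − s_k = (-k**3 + 7*k**2 - 6*k + 1)/(2*2**k)
(s_(k+1) − s_k) − t_k = 0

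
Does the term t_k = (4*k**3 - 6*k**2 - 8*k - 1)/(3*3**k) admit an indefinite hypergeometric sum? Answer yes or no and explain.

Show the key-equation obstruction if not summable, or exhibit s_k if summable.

Yes. s_k = (-2*k**3 + k)/3**k.

Ratio r(k) = (4*k**3 + 6*k**2 - 8*k - 11)/(3*(4*k**3 - 6*k**2 - 8*k - 1)).
Normal form (A,B,C) = (1/3, 1, k**3 - 3*k**2/2 - 2*k - 1/4).
Need (1/3)·f(k+1) − (1)·f(k) = k**3 - 3*k**2/2 - 2*k - 1/4.
d = 3 from the (0,0,3) case.
Solving with deg f ≤ 3: f(k) = -3*k*(2*k**2 - 1)/4.
R(k) = B(k−1)·f(k)/C(k) = -3*k*(2*k**2 - 1)/(4*k**3 - 6*k**2 - 8*k - 1); s_k = R·t_k = (-2*k**3 + k)/3**k.
s_(k+1) − s_k = (4*k**3 - 6*k**2 - 8*k - 1)/(3*3**k) = t_k.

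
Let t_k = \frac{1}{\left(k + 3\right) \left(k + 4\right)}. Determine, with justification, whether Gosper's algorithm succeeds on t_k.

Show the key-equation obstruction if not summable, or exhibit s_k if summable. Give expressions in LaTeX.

Compute t_(k+1)/t_k: get (k + 3)/(k + 5).
Gosper form: A/B · C(k+1)/C(k) with A=k + 3, B=k + 5, C=1.
Need (k + 3)·f(k+1) − (k + 4)·f(k) = 1.
Degrees (1,1,0) ⇒ d ≤ 1.
Match coefficients ⇒ f(k) = k/3.
Certificate R = B(k−1)f/C = k*(k + 4)/3 gives s_k = k/(3*(k + 3)).
Verify: 1/(k**2 + 7*k + 12) matches t_k.

Yes. s_k = \frac{k}{3 \left(k + 3\right)}.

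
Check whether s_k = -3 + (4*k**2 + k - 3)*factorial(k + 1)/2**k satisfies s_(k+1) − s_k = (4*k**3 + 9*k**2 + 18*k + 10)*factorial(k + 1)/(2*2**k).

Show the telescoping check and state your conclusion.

valid; difference matches t_k

s_(k+1) = 2**(-k - 1)*(k + 4*(k + 1)**2 - 2)*factorial(k + 2) - 3
s_(k+1) − s_k = (4*k**3 + 9*k**2 + 18*k + 10)*factorial(k + 1)/(2*2**k)
(s_(k+1) − s_k) − t_k = 0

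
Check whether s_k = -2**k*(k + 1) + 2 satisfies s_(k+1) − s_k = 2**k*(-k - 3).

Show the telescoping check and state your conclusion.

s_(k+1) = -2*2**k*(k + 2) + 2
s_(k+1) − s_k = 2**k*(-k - 3)
(s_(k+1) − s_k) − t_k = 0

valid (s_(k+1) − s_k reduces to t_k)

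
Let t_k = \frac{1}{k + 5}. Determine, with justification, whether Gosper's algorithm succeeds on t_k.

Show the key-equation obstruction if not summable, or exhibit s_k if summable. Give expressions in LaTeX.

No; the coefficient equations for f are inconsistent.

The ratio is (k + 5)/(k + 6).
Factor: A=k + 5; B=k + 6; C=1.
Set up (k + 5)·f(k+1) − (k + 5)·f(k) − (1) = 0.
Degrees (1,1,0) ⇒ d ≤ 0.
Put f(k) = c0: A·f(k+1) − B(k−1)·f(k) − C = -1; need -1 = 0 — inconsistent ⇒ no f, not summable.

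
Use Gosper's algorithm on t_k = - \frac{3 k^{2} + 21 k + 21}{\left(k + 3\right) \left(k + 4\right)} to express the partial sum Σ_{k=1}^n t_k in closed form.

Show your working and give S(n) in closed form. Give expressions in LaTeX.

The ratio is (k + 3)*(7*k + (k + 1)**2 + 14)/((k + 5)*(k**2 + 7*k + 7)).
Factor: A=k + 3; B=k + 5; C=k**2 + 7*k + 7.
Solve (k + 3)·f(k+1) − (k + 4)·f(k) = k**2 + 7*k + 7.
From deg A=1, deg B=1, deg C=2: d=2.
Solve for f: f(k) = k*(3*k + 4)/3 (degree 2 ≤ 2).
So s_k = (B(k−1)f/C)·t_k = (k*(k + 4)*(3*k + 4)/(3*(k**2 + 7*k + 7)))·t_k = -k*(3*k + 4)/(k + 3).
Verify: 3*(-k**2 - 7*k - 7)/(k**2 + 7*k + 12) matches t_k.
Evaluate: s_(n+1) = (-3*n**2 - 10*n - 7)/(n + 4); subtract s_(1) = -7/4 ⇒ S(n) = 3*n*(-4*n - 11)/(4*(n + 4)).

S(n) = \frac{3 n \left(- 4 n - 11\right)}{4 \left(n + 4\right)}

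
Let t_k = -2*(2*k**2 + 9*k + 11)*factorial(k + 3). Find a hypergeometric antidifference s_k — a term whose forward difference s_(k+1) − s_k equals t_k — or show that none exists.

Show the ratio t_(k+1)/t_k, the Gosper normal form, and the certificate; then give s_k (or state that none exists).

s_k = -2*(2*k + 1)*factorial(k + 3)

Ratio r(k) = (k + 4)*(9*k + 2*(k + 1)**2 + 20)/(2*k**2 + 9*k + 11).
Factor: A=k + 4; B=1; C=k**2 + 9*k/2 + 11/2.
f must satisfy (k + 4)·f(k+1) − (1)·f(k) = k**2 + 9*k/2 + 11/2.
Degrees (1,0,2) ⇒ d ≤ 1.
Coefficient equations give f(k) = (2*k + 1)/2.
Then R = B(k−1)f/C = (2*k + 1)/(2*k**2 + 9*k + 11), so s_k = R(k)·t_k = -2*(2*k + 1)*factorial(k + 3).
s_(k+1) − s_k = -2*(2*k**2 + 9*k + 11)*factorial(k + 3) = t_k.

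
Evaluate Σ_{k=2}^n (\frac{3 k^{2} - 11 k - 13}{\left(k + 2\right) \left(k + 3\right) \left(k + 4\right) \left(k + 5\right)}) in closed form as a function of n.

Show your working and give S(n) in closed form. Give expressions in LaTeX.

S(n) = \frac{n^{3} - 12 n^{2} - 17 n + 28}{8 \left(n^{3} + 12 n^{2} + 47 n + 60\right)}

Ratio r(k) = (k + 2)*(11*k - 3*(k + 1)**2 + 24)/((k + 6)*(-3*k**2 + 11*k + 13)).
Gosper form: A/B · C(k+1)/C(k) with A=k + 2, B=k + 6, C=k**2 - 11*k/3 - 13/3.
Need (k + 2)·f(k+1) − (k + 5)·f(k) = k**2 - 11*k/3 - 13/3.
Bound: deg f ≤ 3.
Solve for f: f(k) = -k*(k**2 + 81*k + 74)/72 (degree 3 ≤ 3).
Get s_k = R·t_k = k*(-k**2 - 81*k - 74)/(24*(k + 2)*(k + 3)*(k + 4)) with R(k) = B(k−1)f(k)/C(k) = -k*(k + 5)*(k**2 + 81*k + 74)/(24*(3*k**2 - 11*k - 13)).
Δs = (3*k**2 - 11*k - 13)/(k**4 + 14*k**3 + 71*k**2 + 154*k + 120), as required.
Evaluate: s_(n+1) = (-n**3 - 84*n**2 - 239*n - 156)/(24*(n**3 + 12*n**2 + 47*n + 60)); subtract s_(2) = -1/6 ⇒ S(n) = (n**3 - 12*n**2 - 17*n + 28)/(8*(n**3 + 12*n**2 + 47*n + 60)).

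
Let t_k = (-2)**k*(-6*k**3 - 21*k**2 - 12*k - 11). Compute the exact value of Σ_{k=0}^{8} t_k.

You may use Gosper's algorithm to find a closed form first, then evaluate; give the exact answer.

Σ = -854019

Step 1: r(k) = 2*(-6*k**3 - 39*k**2 - 72*k - 50)/(6*k**3 + 21*k**2 + 12*k + 11).
Gosper form: A/B · C(k+1)/C(k) with A=-2, B=1, C=k**3 + 7*k**2/2 + 2*k + 11/6.
Key eq: (-2)·f(k+1) = (1)·f(k) + (k**3 + 7*k**2/2 + 2*k + 11/6).
From deg A=0, deg B=0, deg C=3: d=3.
Match coefficients ⇒ f(k) = -(2*k**3 + 3*k**2 - 4*k + 3)/6.
Get s_k = R·t_k = (-2)**k*(2*k**3 + 3*k**2 - 4*k + 3) with R(k) = B(k−1)f(k)/C(k) = -(2*k**3 + 3*k**2 - 4*k + 3)/(6*k**3 + 21*k**2 + 12*k + 11).
s_(k+1) − s_k = (-2)**k*(-6*k**3 - 21*k**2 - 12*k - 11) = t_k.
Telescoping: Σ = s_(9) − s_(0) = -854016 − (3) = -854019.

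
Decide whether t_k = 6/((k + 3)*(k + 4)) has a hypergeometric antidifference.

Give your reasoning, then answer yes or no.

t_(k+1)/t_k = (k + 3)/(k + 5).
A = k + 3, B = k + 5, C = 1.
Key eq: (k + 3)·f(k+1) = (k + 4)·f(k) + (1).
Bound: deg f ≤ 1.
Solve for f: f(k) = k/3 (degree 1 ≤ 1).
Certificate R = B(k−1)f/C = k*(k + 4)/3 gives s_k = 2*k/(k + 3).
Δs = 6/(k**2 + 7*k + 12), as required.

Yes. s_k = 2*k/(k + 3).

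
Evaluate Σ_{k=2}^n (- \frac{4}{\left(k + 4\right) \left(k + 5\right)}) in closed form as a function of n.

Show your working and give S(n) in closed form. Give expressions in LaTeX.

Ratio r(k) = (k + 4)/(k + 6).
Take A(k)=k + 4, B(k)=k + 6, C(k)=1.
Set up (k + 4)·f(k+1) − (k + 5)·f(k) − (1) = 0.
deg f ≤ 1 (via 1,1,0).
Match coefficients ⇒ f(k) = k/4.
Get s_k = R·t_k = -k/(k + 4) with R(k) = B(k−1)f(k)/C(k) = k*(k + 5)/4.
Verify: -4/(k**2 + 9*k + 20) matches t_k.
Telescope: S(n) = s_(n+1) − s_(2) = (-n - 1)/(n + 5) − (-1/3) = 2*(1 - n)/(3*(n + 5)).

S(n) = \frac{2 \left(1 - n\right)}{3 \left(n + 5\right)}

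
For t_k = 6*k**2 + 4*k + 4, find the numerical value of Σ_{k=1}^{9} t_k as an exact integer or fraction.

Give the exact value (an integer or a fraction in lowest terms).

Σ = 1926

t_(k+1)/t_k = (3*k**2 + 8*k + 7)/(3*k**2 + 2*k + 2).
Take A(k)=1, B(k)=1, C(k)=k**2 + 2*k/3 + 2/3.
Need (1)·f(k+1) − (1)·f(k) = k**2 + 2*k/3 + 2/3.
Degrees (0,0,2) ⇒ d ≤ 3.
Match coefficients ⇒ f(k) = k*(2*k**2 - k + 3)/6.
So s_k = (B(k−1)f/C)·t_k = (k*(2*k**2 - k + 3)/(2*(3*k**2 + 2*k + 2)))·t_k = k*(2*k**2 - k + 3).
Check: Δs_k = 6*k**2 + 4*k + 4. ✓
Telescoping: Σ = s_(10) − s_(1) = 1930 − (4) = 1926.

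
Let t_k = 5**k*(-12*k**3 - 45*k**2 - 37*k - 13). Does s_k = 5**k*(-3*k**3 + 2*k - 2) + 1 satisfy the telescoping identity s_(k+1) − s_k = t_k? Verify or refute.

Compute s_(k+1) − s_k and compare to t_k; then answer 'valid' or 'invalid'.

s_(k+1) = 5**(k + 1)*(2*k - 3*(k + 1)**3) + 1
s_(k+1) − s_k = 5**k*(3*k**3 + 8*k - 15*(k + 1)**3 + 2)
(s_(k+1) − s_k) − t_k = 0

valid (s_(k+1) − s_k reduces to t_k)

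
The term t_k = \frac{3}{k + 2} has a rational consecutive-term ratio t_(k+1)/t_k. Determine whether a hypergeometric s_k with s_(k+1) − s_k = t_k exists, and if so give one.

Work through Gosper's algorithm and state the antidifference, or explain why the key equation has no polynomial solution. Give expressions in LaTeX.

none (Gosper's algorithm certifies no s_k)

t_(k+1)/t_k = (k + 2)/(k + 3).
So A=k + 2 and B=k + 3, with C=1.
Set up (k + 2)·f(k+1) − (k + 2)·f(k) − (1) = 0.
deg f ≤ 0 (via 1,1,0).
Generic f = c0 gives residual -1; -1 = 0 cannot hold, so t_k is not Gosper-summable.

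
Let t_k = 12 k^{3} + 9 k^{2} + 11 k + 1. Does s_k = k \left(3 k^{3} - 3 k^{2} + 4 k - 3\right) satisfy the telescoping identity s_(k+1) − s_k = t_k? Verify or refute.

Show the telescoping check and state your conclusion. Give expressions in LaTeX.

s_(k+1) = 3*k**4 + 9*k**3 + 13*k**2 + 8*k + 1
s_(k+1) − s_k = 12*k**3 + 9*k**2 + 11*k + 1
(s_(k+1) − s_k) − t_k = 0

valid; difference matches t_k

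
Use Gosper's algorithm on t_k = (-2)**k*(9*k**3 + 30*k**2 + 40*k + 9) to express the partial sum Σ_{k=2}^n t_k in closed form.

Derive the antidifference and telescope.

Step 1: r(k) = 2*(-9*k**3 - 57*k**2 - 127*k - 88)/(9*k**3 + 30*k**2 + 40*k + 9).
A = -2, B = 1, C = k**3 + 10*k**2/3 + 40*k/9 + 1.
Need (-2)·f(k+1) − (1)·f(k) = k**3 + 10*k**2/3 + 40*k/9 + 1.
Degrees (0,0,3) ⇒ d ≤ 3.
Solve for f: f(k) = -(3*k**3 + 4*k**2 + 2*k - 3)/9 (degree 3 ≤ 3).
R(k) = B(k−1)·f(k)/C(k) = -(3*k**3 + 4*k**2 + 2*k - 3)/(9*k**3 + 30*k**2 + 40*k + 9); s_k = R·t_k = (-2)**k*(-3*k**3 - 4*k**2 - 2*k + 3).
Δs = (-2)**k*(9*k**3 + 30*k**2 + 40*k + 9), as required.
Evaluate: s_(n+1) = 2*(-2)**n*(3*n**3 + 13*n**2 + 19*n + 6); subtract s_(2) = -164 ⇒ S(n) = 6*(-2)**n*n**3 + 26*(-2)**n*n**2 + 38*(-2)**n*n + 12*(-2)**n + 164.

S(n) = 6*(-2)**n*n**3 + 26*(-2)**n*n**2 + 38*(-2)**n*n + 12*(-2)**n + 164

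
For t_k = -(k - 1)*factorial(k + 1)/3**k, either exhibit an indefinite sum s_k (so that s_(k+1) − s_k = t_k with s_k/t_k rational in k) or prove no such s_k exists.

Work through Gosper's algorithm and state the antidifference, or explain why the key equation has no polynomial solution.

Ratio r(k) = k*(k + 2)/(3*(k - 1)).
Normal form (A,B,C) = (k/3 + 2/3, 1, k - 1).
Key eq: (k/3 + 2/3)·f(k+1) = (1)·f(k) + (k - 1).
From deg A=1, deg B=0, deg C=1: d=0.
Solve for f: f(k) = 3 (degree 0 ≤ 0).
So s_k = (B(k−1)f/C)·t_k = (3/(k - 1))·t_k = -3**(1 - k)*factorial(k + 1).
s_(k+1) − s_k = -(k - 1)*factorial(k + 1)/3**k = t_k.

s_k = -3**(1 - k)*factorial(k + 1)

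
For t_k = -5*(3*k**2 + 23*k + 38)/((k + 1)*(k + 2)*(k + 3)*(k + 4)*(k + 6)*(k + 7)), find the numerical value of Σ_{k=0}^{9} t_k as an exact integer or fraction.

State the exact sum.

Σ = -5675/20592

Compute t_(k+1)/t_k: get (k + 1)*(k + 6)*(23*k + 3*(k + 1)**2 + 61)/((k + 5)*(k + 8)*(3*k**2 + 23*k + 38)).
Normal form (A,B,C) = (k + 1, k + 8, k**3 + 38*k**2/3 + 51*k + 190/3).
Need (k + 1)·f(k+1) − (k + 7)·f(k) = k**3 + 38*k**2/3 + 51*k + 190/3.
d = 6 from the (1,1,3) case.
Solve for f: f(k) = k*(k + 2)*(k + 4)*(k + 5)*(k**2 + 10*k + 27)/54 (degree 6 ≤ 6).
So s_k = (B(k−1)f/C)·t_k = (k*(k + 2)*(k + 4)*(k + 7)*(k**2 + 10*k + 27)/(18*(3*k**2 + 23*k + 38)))·t_k = 5*k*(-k**2 - 10*k - 27)/(18*(k**3 + 10*k**2 + 27*k + 18)).
Δs = 5*(-3*k**2 - 23*k - 38)/(k**6 + 23*k**5 + 207*k**4 + 925*k**3 + 2144*k**2 + 2412*k + 1008), as required.
Sum = s_(10) − s_(0); s_(10) = -5675/20592, s_(0) = 0 ⇒ -5675/20592.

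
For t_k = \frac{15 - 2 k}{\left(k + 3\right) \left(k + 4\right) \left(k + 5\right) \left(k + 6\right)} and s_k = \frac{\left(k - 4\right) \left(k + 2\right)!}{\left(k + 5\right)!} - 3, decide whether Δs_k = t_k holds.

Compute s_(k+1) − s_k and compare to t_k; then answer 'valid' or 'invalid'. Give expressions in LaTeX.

valid; difference matches t_k

s_(k+1) = (k - 3)*factorial(k + 3)/factorial(k + 6) - 3
s_(k+1) − s_k = (15 - 2*k)/((k + 3)*(k + 4)*(k + 5)*(k + 6))
(s_(k+1) − s_k) − t_k = 0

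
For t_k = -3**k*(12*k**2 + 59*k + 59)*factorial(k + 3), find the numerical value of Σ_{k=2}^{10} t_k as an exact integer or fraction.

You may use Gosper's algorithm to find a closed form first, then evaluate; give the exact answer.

Σ = -694951773804278280

The ratio is 3*(12*k**3 + 131*k**2 + 462*k + 520)/(12*k**2 + 59*k + 59).
A = 3*k + 12, B = 1, C = k**2 + 59*k/12 + 59/12.
Need (3*k + 12)·f(k+1) − (1)·f(k) = k**2 + 59*k/12 + 59/12.
From deg A=1, deg B=0, deg C=2: d=1.
Coefficient equations give f(k) = (4*k + 1)/12.
Then R = B(k−1)f/C = (4*k + 1)/(12*k**2 + 59*k + 59), so s_k = R(k)·t_k = -3**k*(4*k + 1)*factorial(k + 3).
Check: Δs_k = -3**k*(12*k**2 + 59*k + 59)*factorial(k + 3). ✓
Telescoping: Σ = s_(11) − s_(2) = -694951773804288000 − (-9720) = -694951773804278280.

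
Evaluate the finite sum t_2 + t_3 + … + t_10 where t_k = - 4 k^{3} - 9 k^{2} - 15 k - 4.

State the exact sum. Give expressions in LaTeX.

Σ = -16398

Compute t_(k+1)/t_k: get (4*k**3 + 21*k**2 + 45*k + 32)/(4*k**3 + 9*k**2 + 15*k + 4).
So A=1 and B=1, with C=k**3 + 9*k**2/4 + 15*k/4 + 1.
f must satisfy (1)·f(k+1) − (1)·f(k) = k**3 + 9*k**2/4 + 15*k/4 + 1.
Bound: deg f ≤ 4.
Solve for f: f(k) = k*(k**3 + k**2 + 4*k - 2)/4 (degree 4 ≤ 4).
Get s_k = R·t_k = k*(-k**3 - k**2 - 4*k + 2) with R(k) = B(k−1)f(k)/C(k) = k*(k**3 + k**2 + 4*k - 2)/(4*k**3 + 9*k**2 + 15*k + 4).
s_(k+1) − s_k = -4*k**3 - 9*k**2 - 15*k - 4 = t_k.
Evaluate s at k=11 and k=2: -16434 and -36; difference -16398.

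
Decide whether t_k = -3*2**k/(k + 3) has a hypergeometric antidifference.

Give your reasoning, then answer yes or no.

t_(k+1)/t_k = 2*(k + 3)/(k + 4).
A = 2*k + 6, B = k + 4, C = 1.
Need (2*k + 6)·f(k+1) − (k + 3)·f(k) = 1.
d = -1 from the (1,1,0) case.
d = -1 < 0 ⇒ no nonzero polynomial f; not summable.

No. Not Gosper-summable.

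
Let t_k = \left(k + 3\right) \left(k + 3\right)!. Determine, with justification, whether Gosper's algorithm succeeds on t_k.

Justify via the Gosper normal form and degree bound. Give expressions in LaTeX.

Yes. s_k = \left(k + 3\right)!.

Ratio r(k) = (k + 4)**2/(k + 3).
Factor: A=k + 4; B=1; C=k + 3.
Key eq: (k + 4)·f(k+1) = (1)·f(k) + (k + 3).
deg f ≤ 0 (via 1,0,1).
Solving with deg f ≤ 0: f(k) = 1.
Certificate R = B(k−1)f/C = 1/(k + 3) gives s_k = factorial(k + 3).
Verify: (k + 3)*factorial(k + 3) matches t_k.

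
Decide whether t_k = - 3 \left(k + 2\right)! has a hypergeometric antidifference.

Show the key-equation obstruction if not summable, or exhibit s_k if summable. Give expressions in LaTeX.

Step 1: r(k) = k + 3.
Factor: A=k + 3; B=1; C=1.
f must satisfy (k + 3)·f(k+1) − (1)·f(k) = 1.
Degrees (1,0,0) ⇒ d ≤ -1.
Negative degree bound (-1): no f exists, t_k not Gosper-summable.

No. Not Gosper-summable.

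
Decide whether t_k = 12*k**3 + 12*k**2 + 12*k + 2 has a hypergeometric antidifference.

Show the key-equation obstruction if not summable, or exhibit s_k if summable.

Yes. s_k = k*(3*k**3 - 2*k**2 + 3*k - 2).

The ratio is (6*k**3 + 24*k**2 + 36*k + 19)/(6*k**3 + 6*k**2 + 6*k + 1).
Take A(k)=1, B(k)=1, C(k)=k**3 + k**2 + k + 1/6.
f must satisfy (1)·f(k+1) − (1)·f(k) = k**3 + k**2 + k + 1/6.
Bound: deg f ≤ 4.
Match coefficients ⇒ f(k) = k*(3*k - 2)*(k**2 + 1)/12.
Certificate R = B(k−1)f/C = k*(3*k - 2)*(k**2 + 1)/(2*(6*k**3 + 6*k**2 + 6*k + 1)) gives s_k = k*(3*k**3 - 2*k**2 + 3*k - 2).
Δs = 12*k**3 + 12*k**2 + 12*k + 2, as required.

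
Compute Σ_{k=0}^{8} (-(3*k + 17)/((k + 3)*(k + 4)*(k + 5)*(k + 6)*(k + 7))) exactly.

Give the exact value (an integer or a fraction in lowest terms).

Step 1: r(k) = (k + 3)*(3*k + 20)/((k + 8)*(3*k + 17)).
So A=k + 3 and B=k + 8, with C=k + 17/3.
Solve (k + 3)·f(k+1) − (k + 7)·f(k) = k + 17/3.
Bound: deg f ≤ 4.
Match coefficients ⇒ f(k) = k*(k + 5)*(k**2 + 13*k + 54)/216.
Get s_k = R·t_k = k*(-k**2 - 13*k - 54)/(72*(k**3 + 13*k**2 + 54*k + 72)) with R(k) = B(k−1)f(k)/C(k) = k*(k + 5)*(k + 7)*(k**2 + 13*k + 54)/(72*(3*k + 17)).
s_(k+1) − s_k = (-3*k - 17)/(k**5 + 25*k**4 + 245*k**3 + 1175*k**2 + 2754*k + 2520) = t_k.
Evaluate s at k=9 and k=0: -7/520 and 0; difference -7/520.

Σ = -7/520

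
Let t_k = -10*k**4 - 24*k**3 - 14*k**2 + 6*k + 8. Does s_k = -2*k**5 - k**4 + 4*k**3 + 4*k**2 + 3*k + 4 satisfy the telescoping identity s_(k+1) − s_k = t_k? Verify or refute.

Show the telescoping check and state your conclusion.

s_(k+1) = -2*k**5 - 11*k**4 - 20*k**3 - 10*k**2 + 9*k + 12
s_(k+1) − s_k = -10*k**4 - 24*k**3 - 14*k**2 + 6*k + 8
(s_(k+1) − s_k) − t_k = 0

valid; difference matches t_k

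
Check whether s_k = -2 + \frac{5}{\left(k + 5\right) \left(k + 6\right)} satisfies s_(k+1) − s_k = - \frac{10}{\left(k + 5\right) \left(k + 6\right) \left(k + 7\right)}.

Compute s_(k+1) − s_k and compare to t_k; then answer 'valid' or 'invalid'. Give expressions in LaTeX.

s_(k+1) = -2 + 5/((k + 6)*(k + 7))
s_(k+1) − s_k = -10/(k**3 + 18*k**2 + 107*k + 210)
(s_(k+1) − s_k) − t_k = 0

valid (s_(k+1) − s_k reduces to t_k)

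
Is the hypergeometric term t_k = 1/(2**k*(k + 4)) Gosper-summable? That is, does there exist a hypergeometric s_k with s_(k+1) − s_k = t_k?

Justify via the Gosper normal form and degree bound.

No — negative degree bound, so no certificate f.

r(k) = (k + 4)/(2*(k + 5)) after simplifying.
A = k/2 + 2, B = k + 5, C = 1.
Key eq: (k/2 + 2)·f(k+1) = (k + 4)·f(k) + (1).
From deg A=1, deg B=1, deg C=0: d=-1.
Bound -1 < 0, so the key equation has no polynomial solution.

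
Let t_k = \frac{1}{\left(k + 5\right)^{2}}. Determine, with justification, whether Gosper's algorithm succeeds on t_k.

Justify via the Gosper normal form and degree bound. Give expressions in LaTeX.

No — the linear system for f has no solution.

t_(k+1)/t_k = (k + 5)**2/(k + 6)**2.
Gosper form: A/B · C(k+1)/C(k) with A=k**2 + 10*k + 25, B=k**2 + 12*k + 36, C=1.
f must satisfy (k**2 + 10*k + 25)·f(k+1) − (k**2 + 10*k + 25)·f(k) = 1.
d = 0 from the (2,2,0) case.
Write f(k) = c0. Then LHS − RHS = -1, requiring -1 = 0: contradictory. No certificate.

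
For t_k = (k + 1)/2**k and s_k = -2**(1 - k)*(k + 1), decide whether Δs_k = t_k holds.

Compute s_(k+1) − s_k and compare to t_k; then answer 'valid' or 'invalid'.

Invalid: residual -1/2**k ≠ 0.

s_(k+1) = (-k - 2)/2**k
s_(k+1) − s_k = k/2**k
(s_(k+1) − s_k) − t_k = -1/2**k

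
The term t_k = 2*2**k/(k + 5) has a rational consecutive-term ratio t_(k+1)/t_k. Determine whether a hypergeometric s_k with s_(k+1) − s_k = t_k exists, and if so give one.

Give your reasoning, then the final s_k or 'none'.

Compute t_(k+1)/t_k: get 2*(k + 5)/(k + 6).
Factor: A=2*k + 10; B=k + 6; C=1.
Key eq: (2*k + 10)·f(k+1) = (k + 5)·f(k) + (1).
Degrees (1,1,0) ⇒ d ≤ -1.
d = -1 < 0 ⇒ no nonzero polynomial f; not summable.

not Gosper-summable; s_k does not exist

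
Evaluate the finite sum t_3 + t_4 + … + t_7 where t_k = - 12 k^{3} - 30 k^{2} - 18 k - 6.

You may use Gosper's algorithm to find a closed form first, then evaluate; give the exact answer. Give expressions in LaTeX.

Σ = -13830

The ratio is (2*k**3 + 11*k**2 + 19*k + 11)/(2*k**3 + 5*k**2 + 3*k + 1).
Take A(k)=1, B(k)=1, C(k)=k**3 + 5*k**2/2 + 3*k/2 + 1/2.
Key eq: (1)·f(k+1) = (1)·f(k) + (k**3 + 5*k**2/2 + 3*k/2 + 1/2).
Degrees (0,0,3) ⇒ d ≤ 4.
A polynomial solution: f(k) = k*(k + 2)*(3*k**2 - 2*k + 1)/12.
So s_k = (B(k−1)f/C)·t_k = (k*(k + 2)*(3*k**2 - 2*k + 1)/(6*(2*k**3 + 5*k**2 + 3*k + 1)))·t_k = k*(-3*k**3 - 4*k**2 + 3*k - 2).
Δs = -12*k**3 - 30*k**2 - 18*k - 6, as required.
Evaluate s at k=8 and k=3: -14160 and -330; difference -13830.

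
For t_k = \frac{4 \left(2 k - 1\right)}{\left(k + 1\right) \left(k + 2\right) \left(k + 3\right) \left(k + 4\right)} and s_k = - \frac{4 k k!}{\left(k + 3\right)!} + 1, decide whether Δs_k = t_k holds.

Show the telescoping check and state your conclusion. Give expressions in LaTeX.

valid (s_(k+1) − s_k reduces to t_k)

s_(k+1) = (k**3 + 9*k**2 + 22*k + 20)/((k + 2)*(k + 3)*(k + 4))
s_(k+1) − s_k = 4*(2*k - 1)/((k + 1)*(k + 2)*(k + 3)*(k + 4))
(s_(k+1) − s_k) − t_k = 0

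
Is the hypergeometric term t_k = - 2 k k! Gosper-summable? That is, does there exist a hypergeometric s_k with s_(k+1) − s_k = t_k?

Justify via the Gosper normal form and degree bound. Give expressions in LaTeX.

Yes. s_k = - 2 k!.

Step 1: r(k) = (k + 1)**2/k.
Take A(k)=k + 1, B(k)=1, C(k)=k.
Solve (k + 1)·f(k+1) − (1)·f(k) = k.
From deg A=1, deg B=0, deg C=1: d=0.
Solving with deg f ≤ 0: f(k) = 1.
R(k) = B(k−1)·f(k)/C(k) = 1/k; s_k = R·t_k = -2*factorial(k).
Verify: -2*k*factorial(k) matches t_k.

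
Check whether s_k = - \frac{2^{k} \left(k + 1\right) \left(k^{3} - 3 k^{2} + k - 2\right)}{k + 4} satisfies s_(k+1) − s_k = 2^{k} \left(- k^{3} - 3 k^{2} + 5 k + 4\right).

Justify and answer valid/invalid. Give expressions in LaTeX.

s_(k+1) = 2**(k + 1)*(-k**4 - 2*k**3 + 2*k**2 + 7*k + 6)/(k + 5)
s_(k+1) − s_k = 2**k*(-k**5 - 9*k**4 - 24*k**3 + 19*k**2 + 61*k + 38)/(k**2 + 9*k + 20)
(s_(k+1) − s_k) − t_k = 3*2**k*(k**4 + 6*k**3 + 10*k**2 - 25*k - 14)/(k**2 + 9*k + 20)

Invalid: residual \frac{3 \cdot 2^{k} \left(k^{4} + 6 k^{3} + 10 k^{2} - 25 k - 14\right)}{k^{2} + 9 k + 20} ≠ 0.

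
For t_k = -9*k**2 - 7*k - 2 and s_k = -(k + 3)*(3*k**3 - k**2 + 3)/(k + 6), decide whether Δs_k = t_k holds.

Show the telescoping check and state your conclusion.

Invalid: residual 3*(6*k**3 + 62*k**2 + 44*k + 9)/(k**2 + 13*k + 42) ≠ 0.

s_(k+1) = -(k + 4)*(3*(k + 1)**3 - (k + 1)**2 + 3)/(k + 7)
s_(k+1) − s_k = (-9*k**4 - 106*k**3 - 285*k**2 - 188*k - 57)/(k**2 + 13*k + 42)
(s_(k+1) − s_k) − t_k = 3*(6*k**3 + 62*k**2 + 44*k + 9)/(k**2 + 13*k + 42)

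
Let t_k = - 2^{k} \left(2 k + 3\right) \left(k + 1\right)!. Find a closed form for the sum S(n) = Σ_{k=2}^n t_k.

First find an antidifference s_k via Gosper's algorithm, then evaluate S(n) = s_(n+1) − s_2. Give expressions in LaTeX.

S(n) = - 2 \cdot 2^{n} \left(n + 2\right)! + 24

r(k) = 2*(k + 2)*(2*k + 5)/(2*k + 3) after simplifying.
A = 2*k + 4, B = 1, C = k + 3/2.
Solve (2*k + 4)·f(k+1) − (1)·f(k) = k + 3/2.
Bound: deg f ≤ 0.
Match coefficients ⇒ f(k) = 1/2.
Certificate R = B(k−1)f/C = 1/(2*k + 3) gives s_k = -2**k*factorial(k + 1).
s_(k+1) − s_k = -2**k*(2*k + 3)*factorial(k + 1) = t_k.
Σ_(k=2)^n t_k = s_(n+1) − s_(2) = (-2**(n + 1)*factorial(n + 2)) − (-24), i.e. -2*2**n*factorial(n + 2) + 24.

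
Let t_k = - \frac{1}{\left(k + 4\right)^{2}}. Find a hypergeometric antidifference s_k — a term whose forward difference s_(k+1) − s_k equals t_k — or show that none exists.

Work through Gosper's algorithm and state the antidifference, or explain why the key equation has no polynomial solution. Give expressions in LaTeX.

none — t_k is not Gosper-summable

Step 1: r(k) = (k + 4)**2/(k + 5)**2.
Gosper form: A/B · C(k+1)/C(k) with A=k**2 + 8*k + 16, B=k**2 + 10*k + 25, C=1.
Solve (k**2 + 8*k + 16)·f(k+1) − (k**2 + 8*k + 16)·f(k) = 1.
Degrees (2,2,0) ⇒ d ≤ 0.
Put f(k) = c0: A·f(k+1) − B(k−1)·f(k) − C = -1; need -1 = 0 — inconsistent ⇒ no f, not summable.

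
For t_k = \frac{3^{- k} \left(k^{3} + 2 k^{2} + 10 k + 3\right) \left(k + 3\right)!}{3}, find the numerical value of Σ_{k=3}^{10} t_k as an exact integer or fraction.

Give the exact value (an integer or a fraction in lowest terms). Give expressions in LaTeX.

Σ = 40539524240/729

Step 1: r(k) = (k**4 + 9*k**3 + 37*k**2 + 84*k + 64)/(3*(k**3 + 2*k**2 + 10*k + 3)).
Factor: A=k/3 + 4/3; B=1; C=k**3 + 2*k**2 + 10*k + 3.
f must satisfy (k/3 + 4/3)·f(k+1) − (1)·f(k) = k**3 + 2*k**2 + 10*k + 3.
deg f ≤ 2 (via 1,0,3).
Solve for f: f(k) = 3*(k**2 - k + 3) (degree 2 ≤ 2).
Then R = B(k−1)f/C = 3*(k**2 - k + 3)/(k**3 + 2*k**2 + 10*k + 3), so s_k = R(k)·t_k = (k**2 - k + 3)*factorial(k + 3)/3**k.
Δs = (k**3 + 2*k**2 + 10*k + 3)*factorial(k + 3)/(3*3**k), as required.
Σ_(k=3)^(10) t_k = s_(11) − s_(3) = 40539699200/729 − (240) = 40539524240/729.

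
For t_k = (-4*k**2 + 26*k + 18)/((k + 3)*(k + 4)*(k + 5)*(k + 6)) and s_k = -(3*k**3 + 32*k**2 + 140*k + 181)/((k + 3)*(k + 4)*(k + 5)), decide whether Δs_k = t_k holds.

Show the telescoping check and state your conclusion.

valid (s_(k+1) − s_k reduces to t_k)

s_(k+1) = (-140*k - 3*(k + 1)**3 - 32*(k + 1)**2 - 321)/((k + 4)*(k + 5)*(k + 6))
s_(k+1) − s_k = 2*(-2*k**2 + 13*k + 9)/(k**4 + 18*k**3 + 119*k**2 + 342*k + 360)
(s_(k+1) − s_k) − t_k = 0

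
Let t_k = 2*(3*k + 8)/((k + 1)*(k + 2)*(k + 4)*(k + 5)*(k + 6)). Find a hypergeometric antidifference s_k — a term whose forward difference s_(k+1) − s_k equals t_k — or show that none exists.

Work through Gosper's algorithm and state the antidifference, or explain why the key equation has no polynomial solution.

Compute t_(k+1)/t_k: get (k + 1)*(k + 4)*(3*k + 11)/((k + 3)*(k + 7)*(3*k + 8)).
Take A(k)=k + 1, B(k)=k + 7, C(k)=k**2 + 17*k/3 + 8.
Set up (k + 1)·f(k+1) − (k + 6)·f(k) − (k**2 + 17*k/3 + 8) = 0.
deg f ≤ 5 (via 1,1,2).
Solve for f: f(k) = k*(k + 2)*(k + 3)*(k**2 + 10*k + 29)/60 (degree 5 ≤ 5).
Certificate R = B(k−1)f/C = k*(k + 2)*(k + 6)*(k**2 + 10*k + 29)/(20*(3*k + 8)) gives s_k = k*(k**2 + 10*k + 29)/(10*(k**3 + 10*k**2 + 29*k + 20)).
Δs = 2*(3*k + 8)/(k**5 + 18*k**4 + 121*k**3 + 372*k**2 + 508*k + 240), as required.

s_k = k*(k**2 + 10*k + 29)/(10*(k**3 + 10*k**2 + 29*k + 20))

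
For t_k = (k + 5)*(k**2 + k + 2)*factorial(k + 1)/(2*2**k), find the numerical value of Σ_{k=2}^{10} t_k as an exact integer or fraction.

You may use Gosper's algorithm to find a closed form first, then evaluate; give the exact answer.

Σ = 76247295/2

Step 1: r(k) = (k + 2)*(k + 6)*(k + (k + 1)**2 + 3)/(2*(k + 5)*(k**2 + k + 2)).
Factor: A=k/2 + 1; B=1; C=k**3 + 6*k**2 + 7*k + 10.
f must satisfy (k/2 + 1)·f(k+1) − (1)·f(k) = k**3 + 6*k**2 + 7*k + 10.
Bound: deg f ≤ 2.
Solve for f: f(k) = 2*(k**2 + 4*k - 2) (degree 2 ≤ 2).
Certificate R = B(k−1)f/C = 2*(k**2 + 4*k - 2)/((k + 5)*(k**2 + k + 2)) gives s_k = (k**2 + 4*k - 2)*factorial(k + 1)/2**k.
Δs = (k + 5)*(k**2 + k + 2)*factorial(k + 1)/(2*2**k), as required.
Evaluate s at k=11 and k=2: 76247325/2 and 15; difference 76247295/2.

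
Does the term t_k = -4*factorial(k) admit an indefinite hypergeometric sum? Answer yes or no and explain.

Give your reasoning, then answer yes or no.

No — negative degree bound, so no certificate f.

Ratio r(k) = k + 1.
Gosper form: A/B · C(k+1)/C(k) with A=k + 1, B=1, C=1.
f must satisfy (k + 1)·f(k+1) − (1)·f(k) = 1.
Bound: deg f ≤ -1.
deg f ≤ -1 is impossible — no certificate.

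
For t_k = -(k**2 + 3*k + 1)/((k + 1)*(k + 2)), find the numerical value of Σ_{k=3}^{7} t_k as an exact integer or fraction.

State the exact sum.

Step 1: r(k) = (k + 1)*(3*k + (k + 1)**2 + 4)/((k + 3)*(k**2 + 3*k + 1)).
Gosper form: A/B · C(k+1)/C(k) with A=k + 1, B=k + 3, C=k**2 + 3*k + 1.
Need (k + 1)·f(k+1) − (k + 2)·f(k) = k**2 + 3*k + 1.
From deg A=1, deg B=1, deg C=2: d=2.
Match coefficients ⇒ f(k) = k**2.
Then R = B(k−1)f/C = k**2*(k + 2)/(k**2 + 3*k + 1), so s_k = R(k)·t_k = -k**2/(k + 1).
Check: Δs_k = (k**2*(k + 2) - (k + 1)**3)/((k + 1)*(k + 2)). ✓
Evaluate s at k=8 and k=3: -64/9 and -9/4; difference -175/36.

Σ = -175/36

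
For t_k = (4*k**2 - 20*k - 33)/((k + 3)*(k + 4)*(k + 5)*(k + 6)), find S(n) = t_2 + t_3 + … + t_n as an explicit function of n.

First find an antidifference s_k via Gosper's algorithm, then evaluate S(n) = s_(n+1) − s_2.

t_(k+1)/t_k = (4*k**3 - 85*k - 147)/(4*k**3 + 8*k**2 - 173*k - 231).
So A=k + 3 and B=k + 7, with C=k**2 - 5*k - 33/4.
Need (k + 3)·f(k+1) − (k + 6)·f(k) = k**2 - 5*k - 33/4.
From deg A=1, deg B=1, deg C=2: d=3.
Solving with deg f ≤ 3: f(k) = -k*(k**2 + 92*k + 127)/80.
So s_k = (B(k−1)f/C)·t_k = (-k*(k + 6)*(k**2 + 92*k + 127)/(20*(4*k**2 - 20*k - 33)))·t_k = k*(-k**2 - 92*k - 127)/(20*(k + 3)*(k + 4)*(k + 5)).
Δs = (4*k**2 - 20*k - 33)/(k**4 + 18*k**3 + 119*k**2 + 342*k + 360), as required.
Σ_(k=2)^n t_k = s_(n+1) − s_(2) = ((-n**3 - 95*n**2 - 314*n - 220)/(20*(n**3 + 15*n**2 + 74*n + 120))) − (-3/20), i.e. (n**3 - 25*n**2 - 46*n + 70)/(10*(n**3 + 15*n**2 + 74*n + 120)).

S(n) = (n**3 - 25*n**2 - 46*n + 70)/(10*(n**3 + 15*n**2 + 74*n + 120))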